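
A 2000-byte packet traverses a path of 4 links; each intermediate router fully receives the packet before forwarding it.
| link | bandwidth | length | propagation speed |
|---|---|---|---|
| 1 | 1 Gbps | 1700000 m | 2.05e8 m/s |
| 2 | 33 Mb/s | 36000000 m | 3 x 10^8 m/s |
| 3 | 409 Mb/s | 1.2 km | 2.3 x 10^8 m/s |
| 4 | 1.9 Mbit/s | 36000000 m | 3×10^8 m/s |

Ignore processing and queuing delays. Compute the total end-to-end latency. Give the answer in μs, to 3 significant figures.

257000 μs

L = 2000 × 8 = 16000 bits.
Transmission delays (L/R per hop): 16, 484.848, 39.1198, 8421.05 μs; sum = 8961.02 μs.
Propagation delays (d/s per hop): 8292.68, 120000, 5.21739, 120000 μs; sum = 248298 μs.
End-to-end = 257000 μs.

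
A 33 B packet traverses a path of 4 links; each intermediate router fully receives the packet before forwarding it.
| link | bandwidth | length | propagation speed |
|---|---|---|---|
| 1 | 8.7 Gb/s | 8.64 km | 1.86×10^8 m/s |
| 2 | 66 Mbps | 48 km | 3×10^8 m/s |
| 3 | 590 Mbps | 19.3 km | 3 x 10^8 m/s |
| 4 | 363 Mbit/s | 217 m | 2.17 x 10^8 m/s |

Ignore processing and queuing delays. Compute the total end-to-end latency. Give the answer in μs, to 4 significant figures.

L = 33 × 8 = 264 bits.
Transmission delays (L/R per hop): 0.0303448, 4, 0.447458, 0.727273 μs; sum = 5.20508 μs.
Propagation delays (d/s per hop): 46.4516, 160, 64.3333, 1 μs; sum = 271.785 μs.
End-to-end = 277.0 μs.

277.0 μs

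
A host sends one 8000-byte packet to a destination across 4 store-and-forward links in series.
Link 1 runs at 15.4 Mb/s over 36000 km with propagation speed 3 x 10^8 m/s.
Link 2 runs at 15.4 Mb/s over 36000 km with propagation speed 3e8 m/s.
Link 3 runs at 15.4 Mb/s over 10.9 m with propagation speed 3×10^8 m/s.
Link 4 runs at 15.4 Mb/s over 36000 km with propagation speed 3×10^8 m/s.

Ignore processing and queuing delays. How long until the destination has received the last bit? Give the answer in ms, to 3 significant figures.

377 ms

L = 8000 × 8 = 64000 bits.
Transmission delay per hop = L/R = 64000/15400000 = 4.15584 ms; 4 hops → 16.6234 ms.
Propagation delays (d/s per hop): 120, 120, 3.63333e-05, 120 ms; sum = 360 ms.
End-to-end = 377 ms.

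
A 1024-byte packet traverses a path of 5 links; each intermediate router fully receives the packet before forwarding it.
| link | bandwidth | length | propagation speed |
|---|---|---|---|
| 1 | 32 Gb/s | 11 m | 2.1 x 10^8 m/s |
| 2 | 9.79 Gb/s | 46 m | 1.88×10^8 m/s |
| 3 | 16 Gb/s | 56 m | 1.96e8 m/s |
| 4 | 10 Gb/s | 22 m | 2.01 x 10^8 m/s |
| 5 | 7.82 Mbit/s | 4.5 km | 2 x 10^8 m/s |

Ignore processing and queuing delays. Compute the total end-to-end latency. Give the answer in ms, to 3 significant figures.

1.07 ms

L = 1024 × 8 = 8192 bits.
Transmission delays (L/R per hop): 0.000256, 0.000836772, 0.000512, 0.0008192, 1.04757 ms; sum = 1.04999 ms.
Propagation delays (d/s per hop): 5.2381e-05, 0.000244681, 0.000285714, 0.000109453, 0.0225 ms; sum = 0.0231922 ms.
End-to-end = 1.07 ms.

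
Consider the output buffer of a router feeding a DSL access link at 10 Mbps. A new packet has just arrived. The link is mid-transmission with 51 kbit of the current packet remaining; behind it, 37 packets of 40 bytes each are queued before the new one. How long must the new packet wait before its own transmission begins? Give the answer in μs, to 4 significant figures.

6284 μs

Each queued packet: L/R = 320/10000000 = 32 μs.
37 queued → 1184 μs.
Plus remaining 51000 bits of current packet: 5100 μs.
Queuing delay = 6284 μs.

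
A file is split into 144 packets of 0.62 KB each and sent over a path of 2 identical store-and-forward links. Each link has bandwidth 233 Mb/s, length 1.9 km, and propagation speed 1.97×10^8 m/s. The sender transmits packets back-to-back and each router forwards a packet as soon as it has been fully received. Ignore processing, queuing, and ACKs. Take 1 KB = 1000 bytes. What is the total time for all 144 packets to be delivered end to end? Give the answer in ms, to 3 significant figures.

3.11 ms

Per-hop transmission t_tx = L/R = 4960/233000000 = 0.0212876 ms.
Per-hop propagation t_prop = 1900/197000000 = 0.00964467 ms.
Pipeline fill: first packet needs 2·t_tx to clear all hops; remaining 143 packets each add one t_tx.
Total = (2+144-1)·t_tx + 2·t_prop = 145·0.0212876 + 2·0.00964467 = 3.11 ms.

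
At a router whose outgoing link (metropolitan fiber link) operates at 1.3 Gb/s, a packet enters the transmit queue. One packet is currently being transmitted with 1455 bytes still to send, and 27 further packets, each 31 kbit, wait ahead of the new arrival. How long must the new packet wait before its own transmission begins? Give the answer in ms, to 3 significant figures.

Each queued packet: L/R = 31000/1300000000 = 0.0238462 ms.
27 queued → 0.643846 ms.
Plus remaining 11640 bits of current packet: 0.00895385 ms.
Queuing delay = 0.653 ms.

0.653 ms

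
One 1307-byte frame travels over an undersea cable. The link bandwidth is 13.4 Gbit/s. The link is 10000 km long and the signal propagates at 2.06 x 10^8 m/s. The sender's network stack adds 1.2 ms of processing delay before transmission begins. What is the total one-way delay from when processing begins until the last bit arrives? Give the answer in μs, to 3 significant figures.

49700 μs

L = 1307 × 8 = 10456 bits.
Transmission delay = L/R = 10456 / 13400000000 = 0.780299 μs.
Propagation delay = d/s = 10000000 m / 206000000 m/s = 48543.7 μs.
Plus processing delay 1.2 ms = 1200 μs.
Total = 49700 μs.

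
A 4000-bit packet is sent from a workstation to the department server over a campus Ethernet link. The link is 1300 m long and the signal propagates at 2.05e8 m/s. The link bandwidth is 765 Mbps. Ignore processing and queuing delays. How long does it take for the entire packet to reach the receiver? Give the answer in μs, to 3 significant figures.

11.6 μs

Transmission delay = L/R = 4000 / 765000000 = 5.22876 μs.
Propagation delay = d/s = 1300 m / 2.05e+08 m/s = 6.34146 μs.
Total = 11.6 μs.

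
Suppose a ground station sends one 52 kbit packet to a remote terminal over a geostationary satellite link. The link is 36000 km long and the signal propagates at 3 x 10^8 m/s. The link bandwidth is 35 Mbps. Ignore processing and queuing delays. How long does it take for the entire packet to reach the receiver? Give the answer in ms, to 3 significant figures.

L = 52000 bits.
Transmission delay = L/R = 52000 / 35000000 = 1.48571 ms.
Propagation delay = d/s = 36000000 m / 300000000 m/s = 120 ms.
Total = 121 ms.

121 ms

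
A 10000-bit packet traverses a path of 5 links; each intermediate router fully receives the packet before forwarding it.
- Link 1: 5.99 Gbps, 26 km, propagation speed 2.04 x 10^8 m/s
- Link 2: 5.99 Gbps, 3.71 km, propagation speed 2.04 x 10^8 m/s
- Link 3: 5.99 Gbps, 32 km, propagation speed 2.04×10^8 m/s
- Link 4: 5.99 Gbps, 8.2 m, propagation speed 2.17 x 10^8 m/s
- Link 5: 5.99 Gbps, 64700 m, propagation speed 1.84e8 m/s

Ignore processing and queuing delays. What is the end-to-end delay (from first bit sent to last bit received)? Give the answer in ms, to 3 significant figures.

0.663 ms

Transmission delay per hop = L/R = 10000/5990000000 = 0.00166945 ms; 5 hops → 0.00834725 ms.
Propagation delays (d/s per hop): 0.127451, 0.0181863, 0.156863, 3.7788e-05, 0.35163 ms; sum = 0.654168 ms.
End-to-end = 0.663 ms.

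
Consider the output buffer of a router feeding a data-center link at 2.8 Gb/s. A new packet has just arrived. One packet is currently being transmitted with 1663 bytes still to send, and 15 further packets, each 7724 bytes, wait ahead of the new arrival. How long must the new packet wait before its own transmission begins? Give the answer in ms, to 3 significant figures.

0.336 ms

Each queued packet: L/R = 61792/2800000000 = 0.0220686 ms.
15 queued → 0.331029 ms.
Plus remaining 13304 bits of current packet: 0.00475143 ms.
Queuing delay = 0.336 ms.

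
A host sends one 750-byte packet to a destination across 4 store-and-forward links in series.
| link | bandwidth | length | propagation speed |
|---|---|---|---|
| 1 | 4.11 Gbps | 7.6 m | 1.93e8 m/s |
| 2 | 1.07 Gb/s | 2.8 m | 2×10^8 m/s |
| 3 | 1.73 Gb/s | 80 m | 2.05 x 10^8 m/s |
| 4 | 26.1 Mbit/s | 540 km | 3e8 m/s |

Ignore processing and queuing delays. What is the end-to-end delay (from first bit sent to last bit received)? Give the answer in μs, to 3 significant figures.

2040 μs

L = 750 × 8 = 6000 bits.
Transmission delays (L/R per hop): 1.45985, 5.60748, 3.46821, 229.885 μs; sum = 240.421 μs.
Propagation delays (d/s per hop): 0.0393782, 0.014, 0.390244, 1800 μs; sum = 1800.44 μs.
End-to-end = 2040 μs.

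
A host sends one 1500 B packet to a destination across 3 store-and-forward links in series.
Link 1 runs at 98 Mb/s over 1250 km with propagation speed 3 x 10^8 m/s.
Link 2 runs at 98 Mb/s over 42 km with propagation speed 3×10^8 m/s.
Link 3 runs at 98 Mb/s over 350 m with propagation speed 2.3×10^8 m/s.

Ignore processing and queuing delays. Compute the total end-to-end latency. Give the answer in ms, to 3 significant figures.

L = 1500 × 8 = 12000 bits.
Transmission delay per hop = L/R = 12000/98000000 = 0.122449 ms; 3 hops → 0.367347 ms.
Propagation delays (d/s per hop): 4.16667, 0.14, 0.00152174 ms; sum = 4.30819 ms.
End-to-end = 4.68 ms.

4.68 ms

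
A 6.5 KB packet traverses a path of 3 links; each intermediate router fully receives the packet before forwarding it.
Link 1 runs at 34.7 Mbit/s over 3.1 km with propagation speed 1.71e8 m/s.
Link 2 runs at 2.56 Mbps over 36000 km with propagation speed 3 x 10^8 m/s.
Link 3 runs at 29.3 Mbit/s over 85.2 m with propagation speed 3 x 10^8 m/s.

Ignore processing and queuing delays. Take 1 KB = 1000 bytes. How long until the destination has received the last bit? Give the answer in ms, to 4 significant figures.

143.6 ms

L = 52000 bits.
Transmission delays (L/R per hop): 1.49856, 20.3125, 1.77474 ms; sum = 23.5858 ms.
Propagation delays (d/s per hop): 0.0181287, 120, 0.000284 ms; sum = 120.018 ms.
End-to-end = 143.6 ms.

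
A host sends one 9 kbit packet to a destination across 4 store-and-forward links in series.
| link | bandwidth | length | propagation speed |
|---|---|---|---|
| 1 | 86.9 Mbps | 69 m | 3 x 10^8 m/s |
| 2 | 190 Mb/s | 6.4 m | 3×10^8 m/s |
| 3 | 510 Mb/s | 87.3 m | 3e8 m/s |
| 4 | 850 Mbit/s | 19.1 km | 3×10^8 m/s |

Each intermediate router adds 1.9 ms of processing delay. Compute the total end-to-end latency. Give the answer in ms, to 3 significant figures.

L = 9000 bits.
Transmission delays (L/R per hop): 0.103567, 0.0473684, 0.0176471, 0.0105882 ms; sum = 0.179171 ms.
Propagation delays (d/s per hop): 0.00023, 2.13333e-05, 0.000291, 0.0636667 ms; sum = 0.064209 ms.
Processing at 3 router(s): 3 × 1.9 ms = 5.7 ms.
End-to-end = 5.94 ms.

5.94 ms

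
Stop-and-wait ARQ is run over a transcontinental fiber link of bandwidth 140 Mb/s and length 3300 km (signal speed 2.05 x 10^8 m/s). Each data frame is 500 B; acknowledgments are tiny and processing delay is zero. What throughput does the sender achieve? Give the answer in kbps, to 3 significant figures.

t_tx = L/R = 4000/140000000 = 2.85714e-05 s.
t_prop = 3300000/2.05e+08 = 0.0160976 s; RTT = 0.0321951 s.
Cycle = t_tx + RTT = 0.0322237 s.
Throughput = L / cycle = 4000 / 0.0322237 = 124 kbps.

124 kbps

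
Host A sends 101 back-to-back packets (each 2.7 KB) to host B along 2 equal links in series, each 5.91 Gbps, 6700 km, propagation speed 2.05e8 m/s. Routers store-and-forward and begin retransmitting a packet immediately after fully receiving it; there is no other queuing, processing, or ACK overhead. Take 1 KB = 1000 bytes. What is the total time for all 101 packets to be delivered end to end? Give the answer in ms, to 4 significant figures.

Per-hop transmission t_tx = L/R = 21600/5910000000 = 0.00365482 ms.
Per-hop propagation t_prop = 6700000/2.05e+08 = 32.6829 ms.
Pipeline fill: first packet needs 2·t_tx to clear all hops; remaining 100 packets each add one t_tx.
Total = (2+101-1)·t_tx + 2·t_prop = 102·0.00365482 + 2·32.6829 = 65.74 ms.

65.74 ms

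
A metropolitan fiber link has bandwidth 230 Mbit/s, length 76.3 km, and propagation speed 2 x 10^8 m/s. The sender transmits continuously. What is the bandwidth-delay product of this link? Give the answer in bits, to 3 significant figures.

Propagation delay = 76300 / 200000000 = 0.0003815 s.
BDP = R × t_prop = 230000000 × 0.0003815 = 87745 bits.

87700 bits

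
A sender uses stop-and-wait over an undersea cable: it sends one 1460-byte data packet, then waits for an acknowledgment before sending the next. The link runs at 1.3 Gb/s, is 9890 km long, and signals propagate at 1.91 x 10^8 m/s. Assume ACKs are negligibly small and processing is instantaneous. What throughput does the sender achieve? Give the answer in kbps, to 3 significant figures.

t_tx = L/R = 11680/1300000000 = 8.98462e-06 s.
t_prop = 9890000/191000000 = 0.0517801 s; RTT = 0.10356 s.
Cycle = t_tx + RTT = 0.103569 s.
Throughput = L / cycle = 11680 / 0.103569 = 113 kbps.

113 kbps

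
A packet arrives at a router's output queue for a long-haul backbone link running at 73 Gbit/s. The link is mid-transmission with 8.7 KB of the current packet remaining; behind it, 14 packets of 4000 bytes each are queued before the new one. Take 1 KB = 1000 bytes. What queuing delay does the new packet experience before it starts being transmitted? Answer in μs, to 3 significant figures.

7.09 μs

Each queued packet: L/R = 32000/73000000000 = 0.438356 μs.
14 queued → 6.13699 μs.
Plus remaining 69600 bits of current packet: 0.953425 μs.
Queuing delay = 7.09 μs.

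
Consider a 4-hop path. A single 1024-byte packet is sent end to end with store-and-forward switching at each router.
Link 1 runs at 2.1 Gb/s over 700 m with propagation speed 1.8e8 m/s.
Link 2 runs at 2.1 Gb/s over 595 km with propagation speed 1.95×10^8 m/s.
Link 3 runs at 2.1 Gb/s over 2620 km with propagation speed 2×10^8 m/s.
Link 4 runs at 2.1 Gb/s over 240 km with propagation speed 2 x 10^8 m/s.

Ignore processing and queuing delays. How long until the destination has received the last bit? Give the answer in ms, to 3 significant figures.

L = 1024 × 8 = 8192 bits.
Transmission delay per hop = L/R = 8192/2100000000 = 0.00390095 ms; 4 hops → 0.0156038 ms.
Propagation delays (d/s per hop): 0.00388889, 3.05128, 13.1, 1.2 ms; sum = 17.3552 ms.
End-to-end = 17.4 ms.

17.4 ms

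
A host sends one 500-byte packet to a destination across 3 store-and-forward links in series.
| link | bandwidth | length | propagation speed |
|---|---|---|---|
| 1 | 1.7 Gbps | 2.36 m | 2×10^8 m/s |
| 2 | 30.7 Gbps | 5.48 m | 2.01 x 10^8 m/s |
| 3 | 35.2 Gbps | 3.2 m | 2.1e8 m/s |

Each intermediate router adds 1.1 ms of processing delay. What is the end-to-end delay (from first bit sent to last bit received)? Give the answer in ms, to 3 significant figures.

2.20 ms

L = 500 × 8 = 4000 bits.
Transmission delays (L/R per hop): 0.00235294, 0.000130293, 0.000113636 ms; sum = 0.00259687 ms.
Propagation delays (d/s per hop): 1.18e-05, 2.72637e-05, 1.52381e-05 ms; sum = 5.43018e-05 ms.
Processing at 2 router(s): 2 × 1.1 ms = 2.2 ms.
End-to-end = 2.20 ms.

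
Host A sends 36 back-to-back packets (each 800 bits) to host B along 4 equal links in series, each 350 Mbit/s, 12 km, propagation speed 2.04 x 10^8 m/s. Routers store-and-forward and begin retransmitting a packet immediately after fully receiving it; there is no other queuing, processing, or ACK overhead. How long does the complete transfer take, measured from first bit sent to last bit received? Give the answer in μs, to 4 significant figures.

324.4 μs

Per-hop transmission t_tx = L/R = 800/350000000 = 2.28571 μs.
Per-hop propagation t_prop = 12000/204000000 = 58.8235 μs.
Pipeline fill: first packet needs 4·t_tx to clear all hops; remaining 35 packets each add one t_tx.
Total = (4+36-1)·t_tx + 4·t_prop = 39·2.28571 + 4·58.8235 = 324.4 μs.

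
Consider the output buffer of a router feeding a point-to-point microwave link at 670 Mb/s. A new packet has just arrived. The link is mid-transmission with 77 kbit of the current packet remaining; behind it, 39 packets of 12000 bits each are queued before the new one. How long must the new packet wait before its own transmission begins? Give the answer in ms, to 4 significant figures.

0.8134 ms

Each queued packet: L/R = 12000/670000000 = 0.0179104 ms.
39 queued → 0.698507 ms.
Plus remaining 77000 bits of current packet: 0.114925 ms.
Queuing delay = 0.8134 ms.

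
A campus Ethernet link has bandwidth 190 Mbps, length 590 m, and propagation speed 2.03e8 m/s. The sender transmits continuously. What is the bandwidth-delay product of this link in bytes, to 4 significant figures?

69.03 bytes

Propagation delay = 590 / 2.03e+08 = 2.9064e-06 s.
BDP = R × t_prop = 190000000 × 2.9064e-06 = 552.217 bits.
In bytes: 552.217/8 = 69.03 bytes.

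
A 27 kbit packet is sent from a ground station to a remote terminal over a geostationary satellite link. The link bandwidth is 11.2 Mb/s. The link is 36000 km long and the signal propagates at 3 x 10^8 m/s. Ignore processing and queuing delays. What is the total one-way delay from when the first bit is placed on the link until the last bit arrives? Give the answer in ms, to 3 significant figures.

L = 27000 bits.
Transmission delay = L/R = 27000 / 11200000 = 2.41071 ms.
Propagation delay = d/s = 36000000 m / 300000000 m/s = 120 ms.
Total = 122 ms.

122 ms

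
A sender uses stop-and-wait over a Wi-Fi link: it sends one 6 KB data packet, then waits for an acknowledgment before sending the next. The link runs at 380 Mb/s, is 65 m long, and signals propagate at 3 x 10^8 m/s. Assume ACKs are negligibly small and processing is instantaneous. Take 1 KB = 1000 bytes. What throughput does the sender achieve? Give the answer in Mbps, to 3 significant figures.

379 Mbps

t_tx = L/R = 48000/380000000 = 0.000126316 s.
t_prop = 65/300000000 = 2.16667e-07 s; RTT = 4.33333e-07 s.
Cycle = t_tx + RTT = 0.000126749 s.
Throughput = L / cycle = 48000 / 0.000126749 = 379 Mbps.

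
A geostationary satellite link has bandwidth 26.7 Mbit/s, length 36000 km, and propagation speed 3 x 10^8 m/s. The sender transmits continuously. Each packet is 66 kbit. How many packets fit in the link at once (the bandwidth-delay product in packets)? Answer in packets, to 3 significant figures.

Propagation delay = 36000000 / 300000000 = 0.12 s.
BDP = R × t_prop = 26700000 × 0.12 = 3204000 bits.
In packets of 66000 bits: 48.5 packets.

48.5 packets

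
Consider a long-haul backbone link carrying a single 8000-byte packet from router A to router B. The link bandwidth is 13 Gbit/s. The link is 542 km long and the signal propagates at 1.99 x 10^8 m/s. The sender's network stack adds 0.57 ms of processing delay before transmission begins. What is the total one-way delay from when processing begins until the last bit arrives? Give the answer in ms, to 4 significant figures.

L = 8000 × 8 = 64000 bits.
Transmission delay = L/R = 64000 / 13000000000 = 0.00492308 ms.
Propagation delay = d/s = 542000 m / 199000000 m/s = 2.72362 ms.
Plus processing delay 0.57 ms = 0.57 ms.
Total = 3.299 ms.

3.299 ms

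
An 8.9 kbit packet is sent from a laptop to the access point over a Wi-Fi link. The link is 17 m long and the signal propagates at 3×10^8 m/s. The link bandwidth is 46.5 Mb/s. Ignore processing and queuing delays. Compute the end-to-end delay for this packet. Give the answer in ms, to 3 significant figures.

L = 8900 bits.
Transmission delay = L/R = 8900 / 46500000 = 0.191398 ms.
Propagation delay = d/s = 17 m / 300000000 m/s = 5.66667e-05 ms.
Total = 0.191 ms.

0.191 ms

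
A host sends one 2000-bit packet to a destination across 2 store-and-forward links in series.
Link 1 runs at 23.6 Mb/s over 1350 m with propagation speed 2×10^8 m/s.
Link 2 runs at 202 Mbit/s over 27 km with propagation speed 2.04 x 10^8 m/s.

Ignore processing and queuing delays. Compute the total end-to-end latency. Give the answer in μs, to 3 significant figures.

Transmission delays (L/R per hop): 84.7458, 9.90099 μs; sum = 94.6468 μs.
Propagation delays (d/s per hop): 6.75, 132.353 μs; sum = 139.103 μs.
End-to-end = 234 μs.

234 μs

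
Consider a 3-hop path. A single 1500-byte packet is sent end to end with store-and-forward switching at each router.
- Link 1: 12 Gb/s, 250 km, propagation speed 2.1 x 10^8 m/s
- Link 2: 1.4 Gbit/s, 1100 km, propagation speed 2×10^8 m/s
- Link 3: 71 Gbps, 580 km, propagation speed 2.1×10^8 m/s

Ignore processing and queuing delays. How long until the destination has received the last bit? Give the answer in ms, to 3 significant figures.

L = 1500 × 8 = 12000 bits.
Transmission delays (L/R per hop): 0.001, 0.00857143, 0.000169014 ms; sum = 0.00974044 ms.
Propagation delays (d/s per hop): 1.19048, 5.5, 2.7619 ms; sum = 9.45238 ms.
End-to-end = 9.46 ms.

9.46 ms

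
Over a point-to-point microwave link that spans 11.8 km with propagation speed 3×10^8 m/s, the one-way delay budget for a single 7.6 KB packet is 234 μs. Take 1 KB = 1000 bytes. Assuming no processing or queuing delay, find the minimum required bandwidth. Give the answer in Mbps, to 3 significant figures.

L = 60800 bits.
Propagation delay = 11800 / 300000000 = 39.3333 μs.
Transmission budget = 234 − 39.3333 = 194.667 μs.
R ≥ L / t_tx = 60800 bits / 0.000194667 s = 312 Mbps.

312 Mbps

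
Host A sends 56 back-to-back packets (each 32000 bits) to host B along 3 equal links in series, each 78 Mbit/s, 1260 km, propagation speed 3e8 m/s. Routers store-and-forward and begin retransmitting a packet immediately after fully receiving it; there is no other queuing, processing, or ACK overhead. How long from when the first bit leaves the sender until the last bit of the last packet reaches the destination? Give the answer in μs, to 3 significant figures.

Per-hop transmission t_tx = L/R = 32000/78000000 = 410.256 μs.
Per-hop propagation t_prop = 1260000/300000000 = 4200 μs.
Pipeline fill: first packet needs 3·t_tx to clear all hops; remaining 55 packets each add one t_tx.
Total = (3+56-1)·t_tx + 3·t_prop = 58·410.256 + 3·4200 = 36400 μs.

36400 μs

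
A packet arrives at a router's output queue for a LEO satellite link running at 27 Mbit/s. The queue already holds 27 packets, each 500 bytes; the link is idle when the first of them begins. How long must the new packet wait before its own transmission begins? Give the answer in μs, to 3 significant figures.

Each queued packet: L/R = 4000/27000000 = 148.148 μs.
27 queued → 4000 μs.
Queuing delay = 4000 μs.

4000 μs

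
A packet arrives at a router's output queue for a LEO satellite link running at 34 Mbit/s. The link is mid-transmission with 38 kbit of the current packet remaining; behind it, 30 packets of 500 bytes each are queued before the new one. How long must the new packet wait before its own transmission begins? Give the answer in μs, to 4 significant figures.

4647 μs

Each queued packet: L/R = 4000/34000000 = 117.647 μs.
30 queued → 3529.41 μs.
Plus remaining 38000 bits of current packet: 1117.65 μs.
Queuing delay = 4647 μs.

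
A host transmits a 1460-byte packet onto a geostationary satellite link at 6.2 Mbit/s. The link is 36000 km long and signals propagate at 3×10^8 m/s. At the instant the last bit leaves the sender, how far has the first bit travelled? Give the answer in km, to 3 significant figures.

565 km

t_tx = L/R = 11680/6200000 = 0.00188387 s.
Distance = s × t_tx = 300000000 × 0.00188387 = 565 km.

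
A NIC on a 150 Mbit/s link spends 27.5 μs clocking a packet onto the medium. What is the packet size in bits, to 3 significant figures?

4130 bits

L = R × t_tx = 150000000 b/s × 2.75e-05 s = 4125 bits.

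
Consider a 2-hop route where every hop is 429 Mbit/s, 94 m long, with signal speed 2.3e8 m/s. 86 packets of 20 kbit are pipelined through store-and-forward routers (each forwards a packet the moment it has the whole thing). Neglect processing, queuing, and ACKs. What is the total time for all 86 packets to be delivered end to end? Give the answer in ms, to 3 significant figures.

Per-hop transmission t_tx = L/R = 20000/429000000 = 0.04662 ms.
Per-hop propagation t_prop = 94/2.3e+08 = 0.000408696 ms.
Pipeline fill: first packet needs 2·t_tx to clear all hops; remaining 85 packets each add one t_tx.
Total = (2+86-1)·t_tx + 2·t_prop = 87·0.04662 + 2·0.000408696 = 4.06 ms.

4.06 ms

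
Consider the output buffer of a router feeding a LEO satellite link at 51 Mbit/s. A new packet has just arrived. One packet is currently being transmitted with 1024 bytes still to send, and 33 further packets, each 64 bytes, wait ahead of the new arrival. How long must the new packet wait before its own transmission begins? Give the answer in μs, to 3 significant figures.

492 μs

Each queued packet: L/R = 512/51000000 = 10.0392 μs.
33 queued → 331.294 μs.
Plus remaining 8192 bits of current packet: 160.627 μs.
Queuing delay = 492 μs.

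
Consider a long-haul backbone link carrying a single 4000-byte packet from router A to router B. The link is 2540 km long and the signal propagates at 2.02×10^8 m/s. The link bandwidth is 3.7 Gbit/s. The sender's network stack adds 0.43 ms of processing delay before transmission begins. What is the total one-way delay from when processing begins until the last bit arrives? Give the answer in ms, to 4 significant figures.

13.01 ms

L = 4000 × 8 = 32000 bits.
Transmission delay = L/R = 32000 / 3700000000 = 0.00864865 ms.
Propagation delay = d/s = 2540000 m / 202000000 m/s = 12.5743 ms.
Plus processing delay 0.43 ms = 0.43 ms.
Total = 13.01 ms.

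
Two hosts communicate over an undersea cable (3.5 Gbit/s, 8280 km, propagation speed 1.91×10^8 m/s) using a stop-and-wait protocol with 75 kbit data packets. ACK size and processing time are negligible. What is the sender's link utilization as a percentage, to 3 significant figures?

t_tx = L/R = 75000/3500000000 = 2.14286e-05 s.
t_prop = 8280000/191000000 = 0.0433508 s; RTT = 0.0867016 s.
Cycle = t_tx + RTT = 0.086723 s.
Utilization = t_tx / cycle = 2.14286e-05/0.086723 = 0.0247 %.

0.0247 %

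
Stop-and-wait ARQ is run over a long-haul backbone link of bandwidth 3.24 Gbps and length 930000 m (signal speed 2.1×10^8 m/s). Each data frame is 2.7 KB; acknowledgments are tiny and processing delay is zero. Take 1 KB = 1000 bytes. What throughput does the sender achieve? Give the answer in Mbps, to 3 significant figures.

t_tx = L/R = 21600/3240000000 = 6.66667e-06 s.
t_prop = 930000/210000000 = 0.00442857 s; RTT = 0.00885714 s.
Cycle = t_tx + RTT = 0.00886381 s.
Throughput = L / cycle = 21600 / 0.00886381 = 2.44 Mbps.

2.44 Mbps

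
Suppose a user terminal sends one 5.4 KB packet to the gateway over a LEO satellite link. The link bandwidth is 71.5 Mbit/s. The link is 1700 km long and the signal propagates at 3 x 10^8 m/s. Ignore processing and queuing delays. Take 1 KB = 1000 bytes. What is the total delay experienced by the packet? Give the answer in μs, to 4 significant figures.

6271 μs

L = 43200 bits.
Transmission delay = L/R = 43200 / 71500000 = 604.196 μs.
Propagation delay = d/s = 1700000 m / 300000000 m/s = 5666.67 μs.
Total = 6271 μs.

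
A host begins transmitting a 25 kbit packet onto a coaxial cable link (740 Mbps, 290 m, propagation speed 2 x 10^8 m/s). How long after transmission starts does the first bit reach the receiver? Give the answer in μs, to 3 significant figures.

First bit experiences only propagation delay: d/s = 290/200000000 = 1.45 μs.

1.45 μs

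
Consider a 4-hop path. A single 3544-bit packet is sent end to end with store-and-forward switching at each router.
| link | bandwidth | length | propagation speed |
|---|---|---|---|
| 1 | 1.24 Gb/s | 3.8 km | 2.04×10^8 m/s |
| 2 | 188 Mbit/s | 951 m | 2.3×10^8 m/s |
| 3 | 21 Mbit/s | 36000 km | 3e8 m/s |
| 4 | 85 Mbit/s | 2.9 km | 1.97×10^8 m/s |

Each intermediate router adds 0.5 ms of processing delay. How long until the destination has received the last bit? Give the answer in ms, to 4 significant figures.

121.8 ms

Transmission delays (L/R per hop): 0.00285806, 0.0188511, 0.168762, 0.0416941 ms; sum = 0.232165 ms.
Propagation delays (d/s per hop): 0.0186275, 0.00413478, 120, 0.0147208 ms; sum = 120.037 ms.
Processing at 3 router(s): 3 × 0.5 ms = 1.5 ms.
End-to-end = 121.8 ms.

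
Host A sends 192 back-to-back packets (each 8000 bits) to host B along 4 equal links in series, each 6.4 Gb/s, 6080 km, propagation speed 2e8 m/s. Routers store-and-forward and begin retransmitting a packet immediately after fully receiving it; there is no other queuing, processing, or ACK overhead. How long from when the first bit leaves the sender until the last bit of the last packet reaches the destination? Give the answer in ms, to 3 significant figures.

122 ms

Per-hop transmission t_tx = L/R = 8000/6400000000 = 0.00125 ms.
Per-hop propagation t_prop = 6080000/200000000 = 30.4 ms.
Pipeline fill: first packet needs 4·t_tx to clear all hops; remaining 191 packets each add one t_tx.
Total = (4+192-1)·t_tx + 4·t_prop = 195·0.00125 + 4·30.4 = 122 ms.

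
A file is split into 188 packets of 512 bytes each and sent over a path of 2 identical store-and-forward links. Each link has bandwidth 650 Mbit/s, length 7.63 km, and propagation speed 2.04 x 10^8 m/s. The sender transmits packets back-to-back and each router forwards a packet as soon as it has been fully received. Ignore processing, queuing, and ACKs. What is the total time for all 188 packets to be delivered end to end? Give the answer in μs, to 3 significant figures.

Per-hop transmission t_tx = L/R = 4096/650000000 = 6.30154 μs.
Per-hop propagation t_prop = 7630/204000000 = 37.402 μs.
Pipeline fill: first packet needs 2·t_tx to clear all hops; remaining 187 packets each add one t_tx.
Total = (2+188-1)·t_tx + 2·t_prop = 189·6.30154 + 2·37.402 = 1270 μs.

1270 μs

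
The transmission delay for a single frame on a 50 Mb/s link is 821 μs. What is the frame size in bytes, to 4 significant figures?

5131 bytes

L = R × t_tx = 50000000 b/s × 0.000821 s = 41050 bits.
In bytes: 41050 / 8 = 5131 bytes.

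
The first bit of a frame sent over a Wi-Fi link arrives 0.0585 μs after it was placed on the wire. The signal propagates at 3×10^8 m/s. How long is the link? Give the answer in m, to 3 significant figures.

d = s × t_prop = 300000000 × 5.85e-08 = 17.6 m.

17.6 m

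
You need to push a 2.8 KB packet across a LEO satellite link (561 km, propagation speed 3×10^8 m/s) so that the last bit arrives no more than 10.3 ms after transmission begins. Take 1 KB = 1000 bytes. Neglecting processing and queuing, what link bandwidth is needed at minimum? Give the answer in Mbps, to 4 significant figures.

L = 22400 bits.
Propagation delay = 561000 / 300000000 = 1.87 ms.
Transmission budget = 10.3 − 1.87 = 8.43 ms.
R ≥ L / t_tx = 22400 bits / 0.00843 s = 2.657 Mbps.

2.657 Mbps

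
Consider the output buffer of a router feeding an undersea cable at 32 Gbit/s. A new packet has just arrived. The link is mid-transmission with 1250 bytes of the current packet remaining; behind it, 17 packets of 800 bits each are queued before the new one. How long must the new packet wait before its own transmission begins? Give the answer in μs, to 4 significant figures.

Each queued packet: L/R = 800/32000000000 = 0.025 μs.
17 queued → 0.425 μs.
Plus remaining 10000 bits of current packet: 0.3125 μs.
Queuing delay = 0.7375 μs.

0.7375 μs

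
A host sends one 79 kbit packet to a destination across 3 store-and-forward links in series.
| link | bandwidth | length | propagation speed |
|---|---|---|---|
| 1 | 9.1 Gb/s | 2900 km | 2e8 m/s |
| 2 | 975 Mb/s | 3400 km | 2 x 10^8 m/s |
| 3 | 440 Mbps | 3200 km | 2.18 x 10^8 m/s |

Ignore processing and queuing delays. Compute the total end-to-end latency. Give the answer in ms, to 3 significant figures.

46.4 ms

L = 79000 bits.
Transmission delays (L/R per hop): 0.00868132, 0.0810256, 0.179545 ms; sum = 0.269252 ms.
Propagation delays (d/s per hop): 14.5, 17, 14.6789 ms; sum = 46.1789 ms.
End-to-end = 46.4 ms.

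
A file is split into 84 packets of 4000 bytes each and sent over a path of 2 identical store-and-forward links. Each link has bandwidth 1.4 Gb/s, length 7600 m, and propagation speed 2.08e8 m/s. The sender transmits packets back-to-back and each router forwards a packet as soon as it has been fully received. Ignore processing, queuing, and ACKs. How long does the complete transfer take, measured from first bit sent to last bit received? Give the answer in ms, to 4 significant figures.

2.016 ms

Per-hop transmission t_tx = L/R = 32000/1400000000 = 0.0228571 ms.
Per-hop propagation t_prop = 7600/208000000 = 0.0365385 ms.
Pipeline fill: first packet needs 2·t_tx to clear all hops; remaining 83 packets each add one t_tx.
Total = (2+84-1)·t_tx + 2·t_prop = 85·0.0228571 + 2·0.0365385 = 2.016 ms.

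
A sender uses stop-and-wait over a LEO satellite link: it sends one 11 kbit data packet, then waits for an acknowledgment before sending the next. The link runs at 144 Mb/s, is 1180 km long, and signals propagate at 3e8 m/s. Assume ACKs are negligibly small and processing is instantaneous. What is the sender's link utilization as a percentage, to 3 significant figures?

0.962 %

t_tx = L/R = 11000/144000000 = 7.63889e-05 s.
t_prop = 1180000/300000000 = 0.00393333 s; RTT = 0.00786667 s.
Cycle = t_tx + RTT = 0.00794306 s.
Utilization = t_tx / cycle = 7.63889e-05/0.00794306 = 0.962 %.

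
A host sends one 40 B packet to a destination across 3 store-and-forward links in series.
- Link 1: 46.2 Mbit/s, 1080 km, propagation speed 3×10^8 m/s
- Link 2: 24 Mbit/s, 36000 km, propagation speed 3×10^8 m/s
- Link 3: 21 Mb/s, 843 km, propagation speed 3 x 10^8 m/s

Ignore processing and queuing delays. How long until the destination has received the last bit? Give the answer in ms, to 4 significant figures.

L = 40 × 8 = 320 bits.
Transmission delays (L/R per hop): 0.00692641, 0.0133333, 0.0152381 ms; sum = 0.0354978 ms.
Propagation delays (d/s per hop): 3.6, 120, 2.81 ms; sum = 126.41 ms.
End-to-end = 126.4 ms.

126.4 ms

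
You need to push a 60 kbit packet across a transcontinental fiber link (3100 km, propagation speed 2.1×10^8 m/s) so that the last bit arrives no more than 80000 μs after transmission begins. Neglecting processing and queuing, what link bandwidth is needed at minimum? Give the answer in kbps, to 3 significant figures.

Propagation delay = 3100000 / 210000000 = 14761.9 μs.
Transmission budget = 80000 − 14761.9 = 65238.1 μs.
R ≥ L / t_tx = 60000 bits / 0.0652381 s = 920 kbps.

920 kbps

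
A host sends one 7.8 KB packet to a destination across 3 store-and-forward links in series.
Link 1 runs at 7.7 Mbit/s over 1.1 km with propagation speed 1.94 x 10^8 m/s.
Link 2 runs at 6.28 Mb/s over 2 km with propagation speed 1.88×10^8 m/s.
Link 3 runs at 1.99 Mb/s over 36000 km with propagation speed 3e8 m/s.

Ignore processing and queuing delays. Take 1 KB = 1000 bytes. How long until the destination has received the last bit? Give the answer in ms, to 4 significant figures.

L = 62400 bits.
Transmission delays (L/R per hop): 8.1039, 9.93631, 31.3568 ms; sum = 49.397 ms.
Propagation delays (d/s per hop): 0.0056701, 0.0106383, 120 ms; sum = 120.016 ms.
End-to-end = 169.4 ms.

169.4 ms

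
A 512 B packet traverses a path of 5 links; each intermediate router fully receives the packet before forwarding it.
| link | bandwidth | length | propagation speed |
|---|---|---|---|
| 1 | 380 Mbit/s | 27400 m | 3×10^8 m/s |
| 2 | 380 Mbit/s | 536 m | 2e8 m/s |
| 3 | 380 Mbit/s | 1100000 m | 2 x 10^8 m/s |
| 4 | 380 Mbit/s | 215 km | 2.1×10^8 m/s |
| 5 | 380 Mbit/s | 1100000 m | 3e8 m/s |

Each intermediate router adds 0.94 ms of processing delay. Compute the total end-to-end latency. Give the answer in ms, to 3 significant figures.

L = 512 × 8 = 4096 bits.
Transmission delay per hop = L/R = 4096/380000000 = 0.0107789 ms; 5 hops → 0.0538947 ms.
Propagation delays (d/s per hop): 0.0913333, 0.00268, 5.5, 1.02381, 3.66667 ms; sum = 10.2845 ms.
Processing at 4 router(s): 4 × 0.94 ms = 3.76 ms.
End-to-end = 14.1 ms.

14.1 ms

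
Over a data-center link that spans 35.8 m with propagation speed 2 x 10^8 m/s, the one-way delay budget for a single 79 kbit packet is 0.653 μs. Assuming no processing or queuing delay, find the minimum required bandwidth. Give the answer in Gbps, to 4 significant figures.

166.7 Gbps

Propagation delay = 35.8 / 200000000 = 0.179 μs.
Transmission budget = 0.653 − 0.179 = 0.474 μs.
R ≥ L / t_tx = 79000 bits / 4.74e-07 s = 166.7 Gbps.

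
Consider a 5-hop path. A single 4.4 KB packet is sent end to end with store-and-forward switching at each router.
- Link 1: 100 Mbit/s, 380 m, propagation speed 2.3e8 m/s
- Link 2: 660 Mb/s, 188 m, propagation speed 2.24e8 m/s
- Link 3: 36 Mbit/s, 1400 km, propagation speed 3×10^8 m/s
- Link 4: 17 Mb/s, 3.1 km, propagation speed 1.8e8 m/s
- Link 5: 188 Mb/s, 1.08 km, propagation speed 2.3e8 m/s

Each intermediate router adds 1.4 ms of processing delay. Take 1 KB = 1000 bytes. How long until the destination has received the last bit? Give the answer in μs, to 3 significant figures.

13900 μs

L = 35200 bits.
Transmission delays (L/R per hop): 352, 53.3333, 977.778, 2070.59, 187.234 μs; sum = 3640.93 μs.
Propagation delays (d/s per hop): 1.65217, 0.839286, 4666.67, 17.2222, 4.69565 μs; sum = 4691.08 μs.
Processing at 4 router(s): 4 × 1.4 ms = 5600 μs.
End-to-end = 13900 μs.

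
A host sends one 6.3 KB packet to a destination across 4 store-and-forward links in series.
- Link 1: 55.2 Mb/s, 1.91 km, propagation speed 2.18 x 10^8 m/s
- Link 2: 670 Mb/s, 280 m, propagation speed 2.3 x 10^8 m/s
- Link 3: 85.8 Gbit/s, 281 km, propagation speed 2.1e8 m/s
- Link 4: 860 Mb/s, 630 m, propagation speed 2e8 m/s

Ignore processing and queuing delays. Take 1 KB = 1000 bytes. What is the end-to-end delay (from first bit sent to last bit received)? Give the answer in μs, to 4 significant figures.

L = 50400 bits.
Transmission delays (L/R per hop): 913.043, 75.2239, 0.587413, 58.6047 μs; sum = 1047.46 μs.
Propagation delays (d/s per hop): 8.76147, 1.21739, 1338.1, 3.15 μs; sum = 1351.22 μs.
End-to-end = 2399 μs.

2399 μs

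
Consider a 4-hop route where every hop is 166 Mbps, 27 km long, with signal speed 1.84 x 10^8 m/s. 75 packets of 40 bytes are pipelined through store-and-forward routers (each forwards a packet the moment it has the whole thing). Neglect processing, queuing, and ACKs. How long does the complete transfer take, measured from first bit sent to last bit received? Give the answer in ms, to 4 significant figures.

0.7373 ms

Per-hop transmission t_tx = L/R = 320/166000000 = 0.00192771 ms.
Per-hop propagation t_prop = 27000/184000000 = 0.146739 ms.
Pipeline fill: first packet needs 4·t_tx to clear all hops; remaining 74 packets each add one t_tx.
Total = (4+75-1)·t_tx + 4·t_prop = 78·0.00192771 + 4·0.146739 = 0.7373 ms.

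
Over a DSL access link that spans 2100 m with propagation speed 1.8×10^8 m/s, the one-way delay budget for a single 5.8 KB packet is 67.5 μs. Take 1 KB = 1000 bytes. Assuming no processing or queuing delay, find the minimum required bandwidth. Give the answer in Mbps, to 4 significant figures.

L = 46400 bits.
Propagation delay = 2100 / 180000000 = 11.6667 μs.
Transmission budget = 67.5 − 11.6667 = 55.8333 μs.
R ≥ L / t_tx = 46400 bits / 5.58333e-05 s = 831.0 Mbps.

831.0 Mbps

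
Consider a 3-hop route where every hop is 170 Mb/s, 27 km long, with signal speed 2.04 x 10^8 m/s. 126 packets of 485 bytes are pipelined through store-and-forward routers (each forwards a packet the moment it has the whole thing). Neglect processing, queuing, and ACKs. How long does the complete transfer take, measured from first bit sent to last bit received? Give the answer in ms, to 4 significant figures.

Per-hop transmission t_tx = L/R = 3880/170000000 = 0.0228235 ms.
Per-hop propagation t_prop = 27000/204000000 = 0.132353 ms.
Pipeline fill: first packet needs 3·t_tx to clear all hops; remaining 125 packets each add one t_tx.
Total = (3+126-1)·t_tx + 3·t_prop = 128·0.0228235 + 3·0.132353 = 3.318 ms.

3.318 ms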